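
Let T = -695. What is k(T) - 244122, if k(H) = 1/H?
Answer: -169664791/695 ≈ -2.4412e+5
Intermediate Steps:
k(T) - 244122 = 1/(-695) - 244122 = -1/695 - 244122 = -169664791/695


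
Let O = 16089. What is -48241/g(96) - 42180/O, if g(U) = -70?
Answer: 257732283/375410 ≈ 686.54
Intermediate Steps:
-48241/g(96) - 42180/O = -48241/(-70) - 42180/16089 = -48241*(-1/70) - 42180*1/16089 = 48241/70 - 14060/5363 = 257732283/375410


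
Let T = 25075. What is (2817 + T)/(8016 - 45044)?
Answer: -6973/9257 ≈ -0.75327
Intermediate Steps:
(2817 + T)/(8016 - 45044) = (2817 + 25075)/(8016 - 45044) = 27892/(-37028) = 27892*(-1/37028) = -6973/9257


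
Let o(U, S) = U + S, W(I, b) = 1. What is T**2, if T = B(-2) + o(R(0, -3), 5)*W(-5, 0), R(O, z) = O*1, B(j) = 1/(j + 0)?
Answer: 81/4 ≈ 20.250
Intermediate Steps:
B(j) = 1/j
R(O, z) = O
o(U, S) = S + U
T = 9/2 (T = 1/(-2) + (5 + 0)*1 = -1/2 + 5*1 = -1/2 + 5 = 9/2 ≈ 4.5000)
T**2 = (9/2)**2 = 81/4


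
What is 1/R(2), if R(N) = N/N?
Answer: 1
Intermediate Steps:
R(N) = 1
1/R(2) = 1/1 = 1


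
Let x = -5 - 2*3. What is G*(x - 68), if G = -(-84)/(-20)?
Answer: 1659/5 ≈ 331.80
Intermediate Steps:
x = -11 (x = -5 - 6 = -11)
G = -21/5 (G = -(-84)*(-1)/20 = -4*21/20 = -21/5 ≈ -4.2000)
G*(x - 68) = -21*(-11 - 68)/5 = -21/5*(-79) = 1659/5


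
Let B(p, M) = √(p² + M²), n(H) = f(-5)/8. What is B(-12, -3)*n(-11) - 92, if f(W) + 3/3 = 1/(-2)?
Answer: -92 - 9*√17/16 ≈ -94.319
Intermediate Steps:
f(W) = -3/2 (f(W) = -1 + 1/(-2) = -1 - ½ = -3/2)
n(H) = -3/16 (n(H) = -3/2/8 = -3/2*⅛ = -3/16)
B(p, M) = √(M² + p²)
B(-12, -3)*n(-11) - 92 = √((-3)² + (-12)²)*(-3/16) - 92 = √(9 + 144)*(-3/16) - 92 = √153*(-3/16) - 92 = (3*√17)*(-3/16) - 92 = -9*√17/16 - 92 = -92 - 9*√17/16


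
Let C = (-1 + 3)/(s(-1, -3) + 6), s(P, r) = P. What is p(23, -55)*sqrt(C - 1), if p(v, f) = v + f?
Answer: -32*I*sqrt(15)/5 ≈ -24.787*I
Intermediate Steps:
p(v, f) = f + v
C = 2/5 (C = (-1 + 3)/(-1 + 6) = 2/5 ≈ 0.40000)
p(23, -55)*sqrt(C - 1) = (-55 + 23)*sqrt(2/5 - 1) = -32*I*sqrt(15)/5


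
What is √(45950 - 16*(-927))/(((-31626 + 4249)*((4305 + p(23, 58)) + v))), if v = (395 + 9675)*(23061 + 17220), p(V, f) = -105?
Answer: -√60782/11105038458990 ≈ -2.2201e-11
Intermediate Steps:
v = 405629670 (v = 10070*40281 = 405629670)
√(45950 - 16*(-927))/(((-31626 + 4249)*((4305 + p(23, 58)) + v))) = √(45950 - 16*(-927))/(((-31626 + 4249)*((4305 - 105) + 405629670))) = √(45950 + 14832)/((-27377*(4200 + 405629670))) = √60782/((-27377*405633870)) = √60782/(-11105038458990) = √60782*(-1/11105038458990) = -√60782/11105038458990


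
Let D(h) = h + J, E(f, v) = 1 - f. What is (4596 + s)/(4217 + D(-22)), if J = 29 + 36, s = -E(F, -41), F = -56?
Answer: 1513/1420 ≈ 1.0655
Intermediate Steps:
s = -57 (s = -(1 - 1*(-56)) = -(1 + 56) = -1*57 = -57)
J = 65
D(h) = 65 + h (D(h) = h + 65 = 65 + h)
(4596 + s)/(4217 + D(-22)) = (4596 - 57)/(4217 + (65 - 22)) = 4539/(4217 + 43) = 4539/4260 = 4539*(1/4260) = 1513/1420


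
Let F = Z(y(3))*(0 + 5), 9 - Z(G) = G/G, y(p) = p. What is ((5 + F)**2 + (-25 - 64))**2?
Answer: 3748096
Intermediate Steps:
Z(G) = 8 (Z(G) = 9 - G/G = 9 - 1*1 = 9 - 1 = 8)
F = 40 (F = 8*(0 + 5) = 8*5 = 40)
((5 + F)**2 + (-25 - 64))**2 = ((5 + 40)**2 + (-25 - 64))**2 = (45**2 - 89)**2 = (2025 - 89)**2 = 1936**2 = 3748096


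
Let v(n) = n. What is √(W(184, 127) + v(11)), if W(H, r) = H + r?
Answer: √322 ≈ 17.944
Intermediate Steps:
√(W(184, 127) + v(11)) = √((184 + 127) + 11) = √(311 + 11) = √322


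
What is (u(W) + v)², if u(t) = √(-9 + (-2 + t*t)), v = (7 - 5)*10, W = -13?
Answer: (20 + √158)² ≈ 1060.8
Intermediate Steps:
v = 20 (v = 2*10 = 20)
u(t) = √(-11 + t²) (u(t) = √(-9 + (-2 + t²)) = √(-11 + t²))
(u(W) + v)² = (√(-11 + (-13)²) + 20)² = (√(-11 + 169) + 20)² = (√158 + 20)² = (20 + √158)²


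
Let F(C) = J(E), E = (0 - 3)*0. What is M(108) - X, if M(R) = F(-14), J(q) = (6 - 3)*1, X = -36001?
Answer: 36004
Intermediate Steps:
E = 0 (E = -3*0 = 0)
J(q) = 3 (J(q) = 3*1 = 3)
F(C) = 3
M(R) = 3
M(108) - X = 3 - 1*(-36001) = 3 + 36001 = 36004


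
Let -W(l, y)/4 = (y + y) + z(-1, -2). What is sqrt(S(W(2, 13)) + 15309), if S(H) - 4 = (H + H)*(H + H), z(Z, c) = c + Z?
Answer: sqrt(49169) ≈ 221.74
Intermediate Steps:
z(Z, c) = Z + c
W(l, y) = 12 - 8*y (W(l, y) = -4*((y + y) + (-1 - 2)) = -4*(2*y - 3) = -4*(-3 + 2*y) = 12 - 8*y)
S(H) = 4 + 4*H**2 (S(H) = 4 + (H + H)*(H + H) = 4 + (2*H)*(2*H) = 4 + 4*H**2)
sqrt(S(W(2, 13)) + 15309) = sqrt((4 + 4*(12 - 8*13)**2) + 15309) = sqrt((4 + 4*(12 - 104)**2) + 15309) = sqrt((4 + 4*(-92)**2) + 15309) = sqrt((4 + 4*8464) + 15309) = sqrt((4 + 33856) + 15309) = sqrt(33860 + 15309) = sqrt(49169)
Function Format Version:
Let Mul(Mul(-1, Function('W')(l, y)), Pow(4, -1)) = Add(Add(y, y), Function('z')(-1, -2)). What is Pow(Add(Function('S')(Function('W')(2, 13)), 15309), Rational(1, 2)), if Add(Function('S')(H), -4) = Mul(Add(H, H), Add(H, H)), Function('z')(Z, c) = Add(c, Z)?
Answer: Pow(49169, Rational(1, 2)) ≈ 221.74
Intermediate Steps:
Function('z')(Z, c) = Add(Z, c)
Function('W')(l, y) = Add(12, Mul(-8, y)) (Function('W')(l, y) = Mul(-4, Add(Add(y, y), Add(-1, -2))) = Mul(-4, Add(Mul(2, y), -3)) = Mul(-4, Add(-3, Mul(2, y))) = Add(12, Mul(-8, y)))
Function('S')(H) = Add(4, Mul(4, Pow(H, 2))) (Function('S')(H) = Add(4, Mul(Add(H, H), Add(H, H))) = Add(4, Mul(Mul(2, H), Mul(2, H))) = Add(4, Mul(4, Pow(H, 2))))
Pow(Add(Function('S')(Function('W')(2, 13)), 15309), Rational(1, 2)) = Pow(Add(Add(4, Mul(4, Pow(Add(12, Mul(-8, 13)), 2))), 15309), Rational(1, 2)) = Pow(Add(Add(4, Mul(4, Pow(Add(12, -104), 2))), 15309), Rational(1, 2)) = Pow(Add(Add(4, Mul(4, Pow(-92, 2))), 15309), Rational(1, 2)) = Pow(Add(Add(4, Mul(4, 8464)), 15309), Rational(1, 2)) = Pow(Add(Add(4, 33856), 15309), Rational(1, 2)) = Pow(Add(33860, 15309), Rational(1, 2)) = Pow(49169, Rational(1, 2))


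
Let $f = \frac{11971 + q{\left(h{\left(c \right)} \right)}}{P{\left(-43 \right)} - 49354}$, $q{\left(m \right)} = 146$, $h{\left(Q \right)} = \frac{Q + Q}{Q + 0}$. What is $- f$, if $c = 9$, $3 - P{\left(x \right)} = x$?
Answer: $\frac{577}{2348} \approx 0.24574$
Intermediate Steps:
$P{\left(x \right)} = 3 - x$
$h{\left(Q \right)} = 2$ ($h{\left(Q \right)} = \frac{2 Q}{Q} = 2$)
$f = - \frac{577}{2348}$ ($f = \frac{11971 + 146}{\left(3 - -43\right) - 49354} = \frac{12117}{\left(3 + 43\right) - 49354} = \frac{12117}{46 - 49354} = \frac{12117}{-49308} = 12117 \left(- \frac{1}{49308}\right) = - \frac{577}{2348} \approx -0.24574$)
$- f = \left(-1\right) \left(- \frac{577}{2348}\right) = \frac{577}{2348}$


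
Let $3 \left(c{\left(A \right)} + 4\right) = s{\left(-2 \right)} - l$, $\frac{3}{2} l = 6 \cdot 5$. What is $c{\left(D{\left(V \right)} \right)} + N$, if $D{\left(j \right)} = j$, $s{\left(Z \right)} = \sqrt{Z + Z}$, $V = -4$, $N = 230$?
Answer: $\frac{658}{3} + \frac{2 i}{3} \approx 219.33 + 0.66667 i$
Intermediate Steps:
$s{\left(Z \right)} = \sqrt{2} \sqrt{Z}$ ($s{\left(Z \right)} = \sqrt{2 Z} = \sqrt{2} \sqrt{Z}$)
$l = 20$ ($l = \frac{2 \cdot 6 \cdot 5}{3} = \frac{2}{3} \cdot 30 = 20$)
$c{\left(A \right)} = - \frac{32}{3} + \frac{2 i}{3}$ ($c{\left(A \right)} = -4 + \frac{\sqrt{2} \sqrt{-2} - 20}{3} = -4 + \frac{\sqrt{2} i \sqrt{2} - 20}{3} = -4 + \frac{2 i - 20}{3} = -4 + \frac{-20 + 2 i}{3} = -4 - \left(\frac{20}{3} - \frac{2 i}{3}\right) = - \frac{32}{3} + \frac{2 i}{3}$)
$c{\left(D{\left(V \right)} \right)} + N = \left(- \frac{32}{3} + \frac{2 i}{3}\right) + 230 = \frac{658}{3} + \frac{2 i}{3}$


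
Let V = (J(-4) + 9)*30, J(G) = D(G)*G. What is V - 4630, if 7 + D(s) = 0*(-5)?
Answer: -3520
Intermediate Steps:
D(s) = -7 (D(s) = -7 + 0*(-5) = -7 + 0 = -7)
J(G) = -7*G
V = 1110 (V = (-7*(-4) + 9)*30 = (28 + 9)*30 = 37*30 = 1110)
V - 4630 = 1110 - 4630 = -3520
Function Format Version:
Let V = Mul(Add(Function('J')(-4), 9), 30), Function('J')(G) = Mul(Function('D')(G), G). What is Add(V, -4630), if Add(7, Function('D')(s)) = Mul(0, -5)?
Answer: -3520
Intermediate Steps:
Function('D')(s) = -7 (Function('D')(s) = Add(-7, Mul(0, -5)) = Add(-7, 0) = -7)
Function('J')(G) = Mul(-7, G)
V = 1110 (V = Mul(Add(Mul(-7, -4), 9), 30) = Mul(Add(28, 9), 30) = Mul(37, 30) = 1110)
Add(V, -4630) = Add(1110, -4630) = -3520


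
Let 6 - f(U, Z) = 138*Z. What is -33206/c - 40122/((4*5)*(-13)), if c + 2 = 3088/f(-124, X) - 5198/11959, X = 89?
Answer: 40103249679963/3204153940 ≈ 12516.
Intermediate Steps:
f(U, Z) = 6 - 138*Z
c = -98589352/36702171 (c = -2 + (3088/(6 - 138*89) - 5198/11959) = -2 + (3088/(6 - 12282) - 5198*1/11959) = -2 + (3088/(-12276) - 5198/11959) = -2 + (3088*(-1/12276) - 5198/11959) = -2 + (-772/3069 - 5198/11959) = -2 - 25185010/36702171 = -98589352/36702171 ≈ -2.6862)
-33206/c - 40122/((4*5)*(-13)) = -33206/(-98589352/36702171) - 40122/((4*5)*(-13)) = -33206*(-36702171/98589352) - 40122/(20*(-13)) = 609366145113/49294676 - 40122/(-260) = 609366145113/49294676 - 40122*(-1/260) = 609366145113/49294676 + 20061/130 = 40103249679963/3204153940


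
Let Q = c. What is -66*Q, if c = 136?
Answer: -8976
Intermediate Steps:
Q = 136
-66*Q = -66*136 = -8976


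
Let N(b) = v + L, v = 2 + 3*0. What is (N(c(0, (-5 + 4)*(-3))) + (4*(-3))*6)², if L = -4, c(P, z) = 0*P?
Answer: 5476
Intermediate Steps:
c(P, z) = 0
v = 2 (v = 2 + 0 = 2)
N(b) = -2 (N(b) = 2 - 4 = -2)
(N(c(0, (-5 + 4)*(-3))) + (4*(-3))*6)² = (-2 + (4*(-3))*6)² = (-2 - 12*6)² = (-2 - 72)² = (-74)² = 5476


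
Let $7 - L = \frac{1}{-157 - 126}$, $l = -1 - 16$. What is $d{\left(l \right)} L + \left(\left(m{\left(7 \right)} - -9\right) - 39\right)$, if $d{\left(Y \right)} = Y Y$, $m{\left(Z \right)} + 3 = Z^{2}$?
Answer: $\frac{577326}{283} \approx 2040.0$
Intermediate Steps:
$m{\left(Z \right)} = -3 + Z^{2}$
$l = -17$ ($l = -1 - 16 = -17$)
$d{\left(Y \right)} = Y^{2}$
$L = \frac{1982}{283}$ ($L = 7 - \frac{1}{-157 - 126} = 7 - \frac{1}{-283} = 7 - - \frac{1}{283} = 7 + \frac{1}{283} = \frac{1982}{283} \approx 7.0035$)
$d{\left(l \right)} L + \left(\left(m{\left(7 \right)} - -9\right) - 39\right) = \left(-17\right)^{2} \cdot \frac{1982}{283} - -16 = 289 \cdot \frac{1982}{283} + \left(\left(\left(-3 + 49\right) + 9\right) - 39\right) = \frac{572798}{283} + \left(\left(46 + 9\right) - 39\right) = \frac{572798}{283} + \left(55 - 39\right) = \frac{572798}{283} + 16 = \frac{577326}{283}$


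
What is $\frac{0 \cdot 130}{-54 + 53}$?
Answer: $0$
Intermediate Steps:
$\frac{0 \cdot 130}{-54 + 53} = \frac{0}{-1} = 0 \left(-1\right) = 0$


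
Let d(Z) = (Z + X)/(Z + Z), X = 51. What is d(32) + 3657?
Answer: 234131/64 ≈ 3658.3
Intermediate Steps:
d(Z) = (51 + Z)/(2*Z) (d(Z) = (Z + 51)/(Z + Z) = (51 + Z)/((2*Z)) = (51 + Z)*(1/(2*Z)) = (51 + Z)/(2*Z))
d(32) + 3657 = (1/2)*(51 + 32)/32 + 3657 = (1/2)*(1/32)*83 + 3657 = 83/64 + 3657 = 234131/64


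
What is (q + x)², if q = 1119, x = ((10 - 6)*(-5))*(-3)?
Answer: 1390041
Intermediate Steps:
x = 60 (x = (4*(-5))*(-3) = -20*(-3) = 60)
(q + x)² = (1119 + 60)² = 1179² = 1390041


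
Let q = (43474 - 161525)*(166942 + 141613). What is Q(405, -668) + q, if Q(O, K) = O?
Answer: -36425225900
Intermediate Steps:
q = -36425226305 (q = -118051*308555 = -36425226305)
Q(405, -668) + q = 405 - 36425226305 = -36425225900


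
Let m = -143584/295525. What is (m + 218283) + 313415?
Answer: 157129907866/295525 ≈ 5.3170e+5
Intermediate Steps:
m = -143584/295525 (m = -143584*1/295525 = -143584/295525 ≈ -0.48586)
(m + 218283) + 313415 = (-143584/295525 + 218283) + 313415 = 64507939991/295525 + 313415 = 157129907866/295525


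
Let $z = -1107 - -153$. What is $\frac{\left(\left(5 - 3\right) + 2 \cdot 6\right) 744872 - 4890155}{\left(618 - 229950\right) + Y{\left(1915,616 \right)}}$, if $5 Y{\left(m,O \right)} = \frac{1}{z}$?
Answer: $- \frac{26416512810}{1093913641} \approx -24.149$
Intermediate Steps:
$z = -954$ ($z = -1107 + 153 = -954$)
$Y{\left(m,O \right)} = - \frac{1}{4770}$ ($Y{\left(m,O \right)} = \frac{1}{5 \left(-954\right)} = \frac{1}{5} \left(- \frac{1}{954}\right) = - \frac{1}{4770}$)
$\frac{\left(\left(5 - 3\right) + 2 \cdot 6\right) 744872 - 4890155}{\left(618 - 229950\right) + Y{\left(1915,616 \right)}} = \frac{\left(\left(5 - 3\right) + 2 \cdot 6\right) 744872 - 4890155}{\left(618 - 229950\right) - \frac{1}{4770}} = \frac{\left(2 + 12\right) 744872 - 4890155}{\left(618 - 229950\right) - \frac{1}{4770}} = \frac{14 \cdot 744872 - 4890155}{-229332 - \frac{1}{4770}} = \frac{10428208 - 4890155}{- \frac{1093913641}{4770}} = 5538053 \left(- \frac{4770}{1093913641}\right) = - \frac{26416512810}{1093913641}$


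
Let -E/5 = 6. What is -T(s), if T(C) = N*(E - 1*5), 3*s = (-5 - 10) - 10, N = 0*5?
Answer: 0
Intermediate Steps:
N = 0
E = -30 (E = -5*6 = -30)
s = -25/3 (s = ((-5 - 10) - 10)/3 = (-15 - 10)/3 = (⅓)*(-25) = -25/3 ≈ -8.3333)
T(C) = 0 (T(C) = 0*(-30 - 1*5) = 0*(-30 - 5) = 0*(-35) = 0)
-T(s) = -1*0 = 0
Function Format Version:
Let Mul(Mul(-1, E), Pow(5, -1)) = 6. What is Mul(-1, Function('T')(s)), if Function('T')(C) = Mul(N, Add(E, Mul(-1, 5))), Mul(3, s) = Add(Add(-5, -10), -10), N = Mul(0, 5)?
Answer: 0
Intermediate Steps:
N = 0
E = -30 (E = Mul(-5, 6) = -30)
s = Rational(-25, 3) (s = Mul(Rational(1, 3), Add(Add(-5, -10), -10)) = Mul(Rational(1, 3), Add(-15, -10)) = Mul(Rational(1, 3), -25) = Rational(-25, 3) ≈ -8.3333)
Function('T')(C) = 0 (Function('T')(C) = Mul(0, Add(-30, Mul(-1, 5))) = Mul(0, Add(-30, -5)) = Mul(0, -35) = 0)
Mul(-1, Function('T')(s)) = Mul(-1, 0) = 0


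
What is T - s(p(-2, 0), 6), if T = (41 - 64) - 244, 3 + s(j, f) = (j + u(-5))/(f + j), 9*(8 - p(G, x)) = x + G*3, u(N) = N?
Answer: -1057/4 ≈ -264.25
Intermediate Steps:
p(G, x) = 8 - G/3 - x/9 (p(G, x) = 8 - (x + G*3)/9 = 8 - (x + 3*G)/9 = 8 + (-G/3 - x/9) = 8 - G/3 - x/9)
s(j, f) = -3 + (-5 + j)/(f + j) (s(j, f) = -3 + (j - 5)/(f + j) = -3 + (-5 + j)/(f + j))
T = -267 (T = -23 - 244 = -267)
T - s(p(-2, 0), 6) = -267 - (-5 - 3*6 - 2*(8 - ⅓*(-2) - ⅑*0))/(6 + (8 - ⅓*(-2) - ⅑*0)) = -267 - (-5 - 18 - 2*(8 + ⅔ + 0))/(6 + (8 + ⅔ + 0)) = -267 - (-5 - 18 - 2*26/3)/(6 + 26/3) = -267 - (-5 - 18 - 52/3)/44/3 = -267 - 3*(-121)/(44*3) = -267 - 1*(-11/4) = -267 + 11/4 = -1057/4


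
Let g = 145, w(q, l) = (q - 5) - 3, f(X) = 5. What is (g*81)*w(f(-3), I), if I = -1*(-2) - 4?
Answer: -35235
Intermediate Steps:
I = -2 (I = 2 - 4 = -2)
w(q, l) = -8 + q (w(q, l) = (-5 + q) - 3 = -8 + q)
(g*81)*w(f(-3), I) = (145*81)*(-8 + 5) = 11745*(-3) = -35235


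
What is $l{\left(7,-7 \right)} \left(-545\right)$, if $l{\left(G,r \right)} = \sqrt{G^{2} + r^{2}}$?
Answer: $- 3815 \sqrt{2} \approx -5395.2$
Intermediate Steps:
$l{\left(7,-7 \right)} \left(-545\right) = \sqrt{7^{2} + \left(-7\right)^{2}} \left(-545\right) = \sqrt{49 + 49} \left(-545\right) = \sqrt{98} \left(-545\right) = 7 \sqrt{2} \left(-545\right) = - 3815 \sqrt{2}$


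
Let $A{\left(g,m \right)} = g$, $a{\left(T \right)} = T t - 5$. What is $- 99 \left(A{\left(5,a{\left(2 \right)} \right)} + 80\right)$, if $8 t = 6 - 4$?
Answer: $-8415$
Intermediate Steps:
$t = \frac{1}{4}$ ($t = \frac{6 - 4}{8} = \frac{1}{8} \cdot 2 = \frac{1}{4} \approx 0.25$)
$a{\left(T \right)} = -5 + \frac{T}{4}$ ($a{\left(T \right)} = T \frac{1}{4} - 5 = \frac{T}{4} - 5 = -5 + \frac{T}{4}$)
$- 99 \left(A{\left(5,a{\left(2 \right)} \right)} + 80\right) = - 99 \left(5 + 80\right) = \left(-99\right) 85 = -8415$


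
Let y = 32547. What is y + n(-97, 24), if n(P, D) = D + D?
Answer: 32595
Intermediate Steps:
n(P, D) = 2*D
y + n(-97, 24) = 32547 + 2*24 = 32547 + 48 = 32595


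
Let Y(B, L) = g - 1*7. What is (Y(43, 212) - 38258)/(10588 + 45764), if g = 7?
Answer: -19129/28176 ≈ -0.67891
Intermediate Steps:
Y(B, L) = 0 (Y(B, L) = 7 - 1*7 = 7 - 7 = 0)
(Y(43, 212) - 38258)/(10588 + 45764) = (0 - 38258)/(10588 + 45764) = -38258/56352 = -38258*1/56352 = -19129/28176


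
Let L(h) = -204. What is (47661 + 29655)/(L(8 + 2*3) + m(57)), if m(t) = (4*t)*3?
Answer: 6443/40 ≈ 161.07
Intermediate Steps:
m(t) = 12*t
(47661 + 29655)/(L(8 + 2*3) + m(57)) = (47661 + 29655)/(-204 + 12*57) = 77316/(-204 + 684) = 77316/480 = 77316*(1/480) = 6443/40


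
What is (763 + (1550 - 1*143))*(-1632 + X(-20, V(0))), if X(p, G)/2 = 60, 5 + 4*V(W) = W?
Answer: -3281040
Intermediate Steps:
V(W) = -5/4 + W/4
X(p, G) = 120 (X(p, G) = 2*60 = 120)
(763 + (1550 - 1*143))*(-1632 + X(-20, V(0))) = (763 + (1550 - 1*143))*(-1632 + 120) = (763 + (1550 - 143))*(-1512) = (763 + 1407)*(-1512) = 2170*(-1512) = -3281040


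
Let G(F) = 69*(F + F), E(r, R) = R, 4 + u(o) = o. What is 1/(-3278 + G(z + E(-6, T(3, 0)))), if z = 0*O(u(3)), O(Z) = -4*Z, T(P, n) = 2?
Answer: -1/3002 ≈ -0.00033311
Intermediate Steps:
u(o) = -4 + o
z = 0 (z = 0*(-4*(-4 + 3)) = 0*(-4*(-1)) = 0*4 = 0)
G(F) = 138*F (G(F) = 69*(2*F) = 138*F)
1/(-3278 + G(z + E(-6, T(3, 0)))) = 1/(-3278 + 138*(0 + 2)) = 1/(-3278 + 138*2) = 1/(-3278 + 276) = 1/(-3002) = -1/3002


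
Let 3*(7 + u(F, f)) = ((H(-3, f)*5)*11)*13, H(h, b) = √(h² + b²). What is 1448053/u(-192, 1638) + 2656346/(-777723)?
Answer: -44981351739431807/13169863053511172 + 1035357895*√298117/152404863276 ≈ 0.29377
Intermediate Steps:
H(h, b) = √(b² + h²)
u(F, f) = -7 + 715*√(9 + f²)/3 (u(F, f) = -7 + (((√(f² + (-3)²)*5)*11)*13)/3 = -7 + (((√(f² + 9)*5)*11)*13)/3 = -7 + (((√(9 + f²)*5)*11)*13)/3 = -7 + (((5*√(9 + f²))*11)*13)/3 = -7 + ((55*√(9 + f²))*13)/3 = -7 + (715*√(9 + f²))/3 = -7 + 715*√(9 + f²)/3)
1448053/u(-192, 1638) + 2656346/(-777723) = 1448053/(-7 + 715*√(9 + 1638²)/3) + 2656346/(-777723) = 1448053/(-7 + 715*√(9 + 2683044)/3) + 2656346*(-1/777723) = 1448053/(-7 + 715*√2683053/3) - 2656346/777723 = 1448053/(-7 + 715*(3*√298117)/3) - 2656346/777723 = 1448053/(-7 + 715*√298117) - 2656346/777723 = -2656346/777723 + 1448053/(-7 + 715*√298117)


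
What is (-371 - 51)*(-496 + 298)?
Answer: 83556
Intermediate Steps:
(-371 - 51)*(-496 + 298) = -422*(-198) = 83556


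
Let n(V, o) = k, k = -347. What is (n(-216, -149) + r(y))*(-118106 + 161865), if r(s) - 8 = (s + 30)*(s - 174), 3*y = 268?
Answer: -4112602097/9 ≈ -4.5696e+8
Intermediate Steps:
n(V, o) = -347
y = 268/3 (y = (⅓)*268 = 268/3 ≈ 89.333)
r(s) = 8 + (-174 + s)*(30 + s) (r(s) = 8 + (s + 30)*(s - 174) = 8 + (30 + s)*(-174 + s) = 8 + (-174 + s)*(30 + s))
(n(-216, -149) + r(y))*(-118106 + 161865) = (-347 + (-5212 + (268/3)² - 144*268/3))*(-118106 + 161865) = (-347 + (-5212 + 71824/9 - 12864))*43759 = (-347 - 90860/9)*43759 = -93983/9*43759 = -4112602097/9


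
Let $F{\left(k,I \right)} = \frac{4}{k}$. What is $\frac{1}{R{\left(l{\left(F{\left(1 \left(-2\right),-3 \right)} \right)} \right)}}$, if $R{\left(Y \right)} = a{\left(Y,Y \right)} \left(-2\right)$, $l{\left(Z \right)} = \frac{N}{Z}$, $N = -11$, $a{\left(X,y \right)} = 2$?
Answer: $- \frac{1}{4} \approx -0.25$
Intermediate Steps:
$l{\left(Z \right)} = - \frac{11}{Z}$
$R{\left(Y \right)} = -4$ ($R{\left(Y \right)} = 2 \left(-2\right) = -4$)
$\frac{1}{R{\left(l{\left(F{\left(1 \left(-2\right),-3 \right)} \right)} \right)}} = \frac{1}{-4} = - \frac{1}{4}$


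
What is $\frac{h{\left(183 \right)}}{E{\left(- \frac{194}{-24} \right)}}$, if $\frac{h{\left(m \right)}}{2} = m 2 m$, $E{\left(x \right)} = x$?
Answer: $\frac{1607472}{97} \approx 16572.0$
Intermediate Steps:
$h{\left(m \right)} = 4 m^{2}$ ($h{\left(m \right)} = 2 m 2 m = 2 \cdot 2 m m = 2 \cdot 2 m^{2} = 4 m^{2}$)
$\frac{h{\left(183 \right)}}{E{\left(- \frac{194}{-24} \right)}} = \frac{4 \cdot 183^{2}}{\left(-194\right) \frac{1}{-24}} = \frac{4 \cdot 33489}{\left(-194\right) \left(- \frac{1}{24}\right)} = \frac{133956}{\frac{97}{12}} = 133956 \cdot \frac{12}{97} = \frac{1607472}{97}$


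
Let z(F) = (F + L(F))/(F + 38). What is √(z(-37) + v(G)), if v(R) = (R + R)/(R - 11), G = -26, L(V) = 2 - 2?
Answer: I*√48729/37 ≈ 5.9661*I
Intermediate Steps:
L(V) = 0
z(F) = F/(38 + F) (z(F) = (F + 0)/(F + 38) = F/(38 + F))
v(R) = 2*R/(-11 + R) (v(R) = (2*R)/(-11 + R) = 2*R/(-11 + R))
√(z(-37) + v(G)) = √(-37/(38 - 37) + 2*(-26)/(-11 - 26)) = √(-37/1 + 2*(-26)/(-37)) = √(-37*1 + 2*(-26)*(-1/37)) = √(-37 + 52/37) = √(-1317/37) = I*√48729/37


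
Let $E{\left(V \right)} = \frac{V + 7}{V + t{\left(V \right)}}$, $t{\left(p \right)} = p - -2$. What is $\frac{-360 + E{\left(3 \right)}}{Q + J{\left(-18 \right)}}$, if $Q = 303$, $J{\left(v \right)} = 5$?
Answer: $- \frac{205}{176} \approx -1.1648$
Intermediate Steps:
$t{\left(p \right)} = 2 + p$ ($t{\left(p \right)} = p + 2 = 2 + p$)
$E{\left(V \right)} = \frac{7 + V}{2 + 2 V}$ ($E{\left(V \right)} = \frac{V + 7}{V + \left(2 + V\right)} = \frac{7 + V}{2 + 2 V}$)
$\frac{-360 + E{\left(3 \right)}}{Q + J{\left(-18 \right)}} = \frac{-360 + \frac{7 + 3}{2 \left(1 + 3\right)}}{303 + 5} = \frac{-360 + \frac{1}{2} \cdot \frac{1}{4} \cdot 10}{308} = \left(-360 + \frac{1}{2} \cdot \frac{1}{4} \cdot 10\right) \frac{1}{308} = \left(-360 + \frac{5}{4}\right) \frac{1}{308} = \left(- \frac{1435}{4}\right) \frac{1}{308} = - \frac{205}{176}$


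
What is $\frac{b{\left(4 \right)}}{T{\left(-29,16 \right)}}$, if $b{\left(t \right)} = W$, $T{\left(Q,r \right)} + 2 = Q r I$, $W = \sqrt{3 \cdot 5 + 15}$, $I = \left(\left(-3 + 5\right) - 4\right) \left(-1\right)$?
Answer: $- \frac{\sqrt{30}}{930} \approx -0.0058895$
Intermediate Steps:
$I = 2$ ($I = \left(2 - 4\right) \left(-1\right) = \left(-2\right) \left(-1\right) = 2$)
$W = \sqrt{30}$ ($W = \sqrt{15 + 15} = \sqrt{30} \approx 5.4772$)
$T{\left(Q,r \right)} = -2 + 2 Q r$ ($T{\left(Q,r \right)} = -2 + Q r 2 = -2 + 2 Q r$)
$b{\left(t \right)} = \sqrt{30}$
$\frac{b{\left(4 \right)}}{T{\left(-29,16 \right)}} = \frac{\sqrt{30}}{-2 + 2 \left(-29\right) 16} = \frac{\sqrt{30}}{-2 - 928} = \frac{\sqrt{30}}{-930} = \sqrt{30} \left(- \frac{1}{930}\right) = - \frac{\sqrt{30}}{930}$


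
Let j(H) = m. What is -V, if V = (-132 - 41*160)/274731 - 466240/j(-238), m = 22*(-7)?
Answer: -64044775436/21154287 ≈ -3027.5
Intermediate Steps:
m = -154
j(H) = -154
V = 64044775436/21154287 (V = (-132 - 41*160)/274731 - 466240/(-154) = (-132 - 6560)*(1/274731) - 466240*(-1/154) = -6692*1/274731 + 233120/77 = -6692/274731 + 233120/77 = 64044775436/21154287 ≈ 3027.5)
-V = -1*64044775436/21154287 = -64044775436/21154287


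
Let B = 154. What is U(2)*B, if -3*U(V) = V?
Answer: -308/3 ≈ -102.67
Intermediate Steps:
U(V) = -V/3
U(2)*B = -1/3*2*154 = -2/3*154 = -308/3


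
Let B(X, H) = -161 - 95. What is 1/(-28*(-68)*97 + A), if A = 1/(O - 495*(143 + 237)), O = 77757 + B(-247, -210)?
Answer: 110599/20426308111 ≈ 5.4145e-6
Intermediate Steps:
B(X, H) = -256
O = 77501 (O = 77757 - 256 = 77501)
A = -1/110599 (A = 1/(77501 - 495*(143 + 237)) = 1/(77501 - 495*380) = 1/(77501 - 188100) = 1/(-110599) = -1/110599 ≈ -9.0417e-6)
1/(-28*(-68)*97 + A) = 1/(-28*(-68)*97 - 1/110599) = 1/(1904*97 - 1/110599) = 1/(184688 - 1/110599) = 1/(20426308111/110599) = 110599/20426308111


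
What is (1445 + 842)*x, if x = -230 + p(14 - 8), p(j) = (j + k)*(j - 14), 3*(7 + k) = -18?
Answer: -397938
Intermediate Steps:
k = -13 (k = -7 + (⅓)*(-18) = -7 - 6 = -13)
p(j) = (-14 + j)*(-13 + j) (p(j) = (j - 13)*(j - 14) = (-13 + j)*(-14 + j) = (-14 + j)*(-13 + j))
x = -174 (x = -230 + (182 + (14 - 8)² - 27*(14 - 8)) = -230 + (182 + 6² - 27*6) = -230 + (182 + 36 - 162) = -230 + 56 = -174)
(1445 + 842)*x = (1445 + 842)*(-174) = 2287*(-174) = -397938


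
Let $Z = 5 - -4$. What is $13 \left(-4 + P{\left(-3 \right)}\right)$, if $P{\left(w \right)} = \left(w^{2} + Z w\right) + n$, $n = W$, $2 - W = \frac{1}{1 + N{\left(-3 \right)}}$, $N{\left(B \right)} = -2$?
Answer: $-247$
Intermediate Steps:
$Z = 9$ ($Z = 5 + 4 = 9$)
$W = 3$ ($W = 2 - \frac{1}{1 - 2} = 2 - \frac{1}{-1} = 2 - -1 = 2 + 1 = 3$)
$n = 3$
$P{\left(w \right)} = 3 + w^{2} + 9 w$ ($P{\left(w \right)} = \left(w^{2} + 9 w\right) + 3 = 3 + w^{2} + 9 w$)
$13 \left(-4 + P{\left(-3 \right)}\right) = 13 \left(-4 + \left(3 + \left(-3\right)^{2} + 9 \left(-3\right)\right)\right) = 13 \left(-4 + \left(3 + 9 - 27\right)\right) = 13 \left(-4 - 15\right) = 13 \left(-19\right) = -247$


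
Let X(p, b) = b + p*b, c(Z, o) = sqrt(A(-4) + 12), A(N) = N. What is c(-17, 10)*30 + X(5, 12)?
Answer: 72 + 60*sqrt(2) ≈ 156.85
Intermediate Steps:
c(Z, o) = 2*sqrt(2) (c(Z, o) = sqrt(-4 + 12) = sqrt(8) = 2*sqrt(2))
X(p, b) = b + b*p
c(-17, 10)*30 + X(5, 12) = (2*sqrt(2))*30 + 12*(1 + 5) = 60*sqrt(2) + 12*6 = 60*sqrt(2) + 72 = 72 + 60*sqrt(2)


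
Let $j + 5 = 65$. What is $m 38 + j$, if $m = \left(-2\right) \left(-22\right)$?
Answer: $1732$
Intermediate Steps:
$j = 60$ ($j = -5 + 65 = 60$)
$m = 44$
$m 38 + j = 44 \cdot 38 + 60 = 1672 + 60 = 1732$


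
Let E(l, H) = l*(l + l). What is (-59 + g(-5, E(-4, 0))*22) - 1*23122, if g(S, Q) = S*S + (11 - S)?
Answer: -22279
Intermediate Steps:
E(l, H) = 2*l² (E(l, H) = l*(2*l) = 2*l²)
g(S, Q) = 11 + S² - S (g(S, Q) = S² + (11 - S) = 11 + S² - S)
(-59 + g(-5, E(-4, 0))*22) - 1*23122 = (-59 + (11 + (-5)² - 1*(-5))*22) - 1*23122 = (-59 + (11 + 25 + 5)*22) - 23122 = (-59 + 41*22) - 23122 = (-59 + 902) - 23122 = 843 - 23122 = -22279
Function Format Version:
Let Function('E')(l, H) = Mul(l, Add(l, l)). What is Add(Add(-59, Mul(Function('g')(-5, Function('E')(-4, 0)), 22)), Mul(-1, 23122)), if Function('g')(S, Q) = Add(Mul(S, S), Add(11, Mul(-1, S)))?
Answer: -22279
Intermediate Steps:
Function('E')(l, H) = Mul(2, Pow(l, 2)) (Function('E')(l, H) = Mul(l, Mul(2, l)) = Mul(2, Pow(l, 2)))
Function('g')(S, Q) = Add(11, Pow(S, 2), Mul(-1, S)) (Function('g')(S, Q) = Add(Pow(S, 2), Add(11, Mul(-1, S))) = Add(11, Pow(S, 2), Mul(-1, S)))
Add(Add(-59, Mul(Function('g')(-5, Function('E')(-4, 0)), 22)), Mul(-1, 23122)) = Add(Add(-59, Mul(Add(11, Pow(-5, 2), Mul(-1, -5)), 22)), Mul(-1, 23122)) = Add(Add(-59, Mul(Add(11, 25, 5), 22)), -23122) = Add(Add(-59, Mul(41, 22)), -23122) = Add(Add(-59, 902), -23122) = Add(843, -23122) = -22279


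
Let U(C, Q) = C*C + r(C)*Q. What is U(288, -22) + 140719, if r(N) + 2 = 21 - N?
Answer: 229581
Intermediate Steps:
r(N) = 19 - N (r(N) = -2 + (21 - N) = 19 - N)
U(C, Q) = C² + Q*(19 - C) (U(C, Q) = C*C + (19 - C)*Q = C² + Q*(19 - C))
U(288, -22) + 140719 = (288² - 1*(-22)*(-19 + 288)) + 140719 = (82944 - 1*(-22)*269) + 140719 = (82944 + 5918) + 140719 = 88862 + 140719 = 229581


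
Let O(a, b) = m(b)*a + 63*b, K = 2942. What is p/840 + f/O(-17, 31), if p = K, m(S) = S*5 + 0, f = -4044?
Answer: 1350851/143220 ≈ 9.4320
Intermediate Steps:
m(S) = 5*S (m(S) = 5*S + 0 = 5*S)
O(a, b) = 63*b + 5*a*b (O(a, b) = (5*b)*a + 63*b = 5*a*b + 63*b = 63*b + 5*a*b)
p = 2942
p/840 + f/O(-17, 31) = 2942/840 - 4044*1/(31*(63 + 5*(-17))) = 2942*(1/840) - 4044*1/(31*(63 - 85)) = 1471/420 - 4044/(31*(-22)) = 1471/420 - 4044/(-682) = 1471/420 - 4044*(-1/682) = 1471/420 + 2022/341 = 1350851/143220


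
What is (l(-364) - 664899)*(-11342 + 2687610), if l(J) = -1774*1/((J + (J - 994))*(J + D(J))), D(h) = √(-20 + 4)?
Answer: -1812698688422802929/1018686 - 84780347*I/1018686 ≈ -1.7794e+12 - 83.225*I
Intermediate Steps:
D(h) = 4*I (D(h) = √(-16) = 4*I)
l(J) = -1774/((-994 + 2*J)*(J + 4*I)) (l(J) = -1774*1/((J + 4*I)*(J + (J - 994))) = -1774*1/((J + 4*I)*(J + (-994 + J))) = -1774*1/((-994 + 2*J)*(J + 4*I)) = -1774/((-994 + 2*J)*(J + 4*I)))
(l(-364) - 664899)*(-11342 + 2687610) = (-887/((-364)² - 1988*I - 1*(-364)*(497 - 4*I)) - 664899)*(-11342 + 2687610) = (-887/(132496 - 1988*I + (180908 - 1456*I)) - 664899)*2676268 = (-887*(313404 + 3444*I)/98233928352 - 664899)*2676268 = (-664899 - 887*(313404 + 3444*I)/98233928352)*2676268 = -1779447916932 - 84780347*(313404 + 3444*I)/3508354584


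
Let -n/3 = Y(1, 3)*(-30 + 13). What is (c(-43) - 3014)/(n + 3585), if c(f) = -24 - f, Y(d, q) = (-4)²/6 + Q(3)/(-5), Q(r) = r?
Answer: -14975/18452 ≈ -0.81157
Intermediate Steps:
Y(d, q) = 31/15 (Y(d, q) = (-4)²/6 + 3/(-5) = 16*(⅙) + 3*(-⅕) = 8/3 - ⅗ = 31/15)
n = 527/5 (n = -31*(-30 + 13)/5 = -31*(-17)/5 = -3*(-527/15) = 527/5 ≈ 105.40)
(c(-43) - 3014)/(n + 3585) = ((-24 - 1*(-43)) - 3014)/(527/5 + 3585) = ((-24 + 43) - 3014)/(18452/5) = (19 - 3014)*(5/18452) = -2995*5/18452 = -14975/18452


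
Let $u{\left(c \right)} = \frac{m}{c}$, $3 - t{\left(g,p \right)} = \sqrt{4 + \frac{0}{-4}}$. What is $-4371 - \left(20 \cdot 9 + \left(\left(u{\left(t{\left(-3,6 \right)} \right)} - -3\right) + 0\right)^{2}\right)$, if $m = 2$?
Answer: $-4576$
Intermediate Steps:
$t{\left(g,p \right)} = 1$ ($t{\left(g,p \right)} = 3 - \sqrt{4 + \frac{0}{-4}} = 3 - \sqrt{4 + 0 \left(- \frac{1}{4}\right)} = 3 - \sqrt{4 + 0} = 3 - \sqrt{4} = 3 - 2 = 1$)
$u{\left(c \right)} = \frac{2}{c}$
$-4371 - \left(20 \cdot 9 + \left(\left(u{\left(t{\left(-3,6 \right)} \right)} - -3\right) + 0\right)^{2}\right) = -4371 - \left(20 \cdot 9 + \left(\left(\frac{2}{1} - -3\right) + 0\right)^{2}\right) = -4371 - \left(180 + \left(\left(2 \cdot 1 + 3\right) + 0\right)^{2}\right) = -4371 - \left(180 + \left(\left(2 + 3\right) + 0\right)^{2}\right) = -4371 - \left(180 + \left(5 + 0\right)^{2}\right) = -4371 - \left(180 + 5^{2}\right) = -4371 - \left(180 + 25\right) = -4371 - 205 = -4576$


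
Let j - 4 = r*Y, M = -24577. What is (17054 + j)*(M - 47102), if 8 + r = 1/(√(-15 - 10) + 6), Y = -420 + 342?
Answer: -77279566986/61 - 27954810*I/61 ≈ -1.2669e+9 - 4.5828e+5*I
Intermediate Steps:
Y = -78
r = -8 + (6 - 5*I)/61 (r = -8 + 1/(√(-15 - 10) + 6) = -8 + 1/(√(-25) + 6) = -8 + 1/(5*I + 6) = -8 + 1/(6 + 5*I) = -8 + (6 - 5*I)/61 ≈ -7.9016 - 0.081967*I)
j = 37840/61 + 390*I/61 (j = 4 + (-482/61 - 5*I/61)*(-78) = 4 + (37596/61 + 390*I/61) = 37840/61 + 390*I/61 ≈ 620.33 + 6.3934*I)
(17054 + j)*(M - 47102) = (17054 + (37840/61 + 390*I/61))*(-24577 - 47102) = (1078134/61 + 390*I/61)*(-71679) = -77279566986/61 - 27954810*I/61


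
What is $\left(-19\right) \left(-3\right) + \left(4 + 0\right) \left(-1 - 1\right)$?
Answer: $49$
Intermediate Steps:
$\left(-19\right) \left(-3\right) + \left(4 + 0\right) \left(-1 - 1\right) = 57 + 4 \left(-2\right) = 57 - 8 = 49$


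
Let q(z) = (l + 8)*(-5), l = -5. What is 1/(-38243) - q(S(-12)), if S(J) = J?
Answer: 573644/38243 ≈ 15.000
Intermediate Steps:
q(z) = -15 (q(z) = (-5 + 8)*(-5) = 3*(-5) = -15)
1/(-38243) - q(S(-12)) = 1/(-38243) - 1*(-15) = -1/38243 + 15 = 573644/38243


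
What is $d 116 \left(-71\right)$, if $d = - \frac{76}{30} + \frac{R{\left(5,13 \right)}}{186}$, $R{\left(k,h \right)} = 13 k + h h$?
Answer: $\frac{4883948}{465} \approx 10503.0$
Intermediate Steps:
$R{\left(k,h \right)} = h^{2} + 13 k$ ($R{\left(k,h \right)} = 13 k + h^{2} = h^{2} + 13 k$)
$d = - \frac{593}{465}$ ($d = - \frac{76}{30} + \frac{13^{2} + 13 \cdot 5}{186} = \left(-76\right) \frac{1}{30} + \left(169 + 65\right) \frac{1}{186} = - \frac{38}{15} + 234 \cdot \frac{1}{186} = - \frac{38}{15} + \frac{39}{31} = - \frac{593}{465} \approx -1.2753$)
$d 116 \left(-71\right) = - \frac{593 \cdot 116 \left(-71\right)}{465} = \left(- \frac{593}{465}\right) \left(-8236\right) = \frac{4883948}{465}$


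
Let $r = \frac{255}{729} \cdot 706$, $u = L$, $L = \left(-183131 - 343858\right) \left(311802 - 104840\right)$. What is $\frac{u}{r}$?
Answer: $- \frac{13251603736287}{30005} \approx -4.4165 \cdot 10^{8}$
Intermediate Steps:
$L = -109066697418$ ($L = \left(-526989\right) 206962 = -109066697418$)
$u = -109066697418$
$r = \frac{60010}{243}$ ($r = 255 \cdot \frac{1}{729} \cdot 706 = \frac{85}{243} \cdot 706 = \frac{60010}{243} \approx 246.95$)
$\frac{u}{r} = - \frac{109066697418}{\frac{60010}{243}} = \left(-109066697418\right) \frac{243}{60010} = - \frac{13251603736287}{30005}$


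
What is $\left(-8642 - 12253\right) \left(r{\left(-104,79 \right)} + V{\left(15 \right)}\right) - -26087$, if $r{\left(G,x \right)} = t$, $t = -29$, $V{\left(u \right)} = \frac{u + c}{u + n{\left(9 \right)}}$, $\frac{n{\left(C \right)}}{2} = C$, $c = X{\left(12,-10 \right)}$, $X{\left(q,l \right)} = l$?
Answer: $\frac{6917637}{11} \approx 6.2888 \cdot 10^{5}$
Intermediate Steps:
$c = -10$
$n{\left(C \right)} = 2 C$
$V{\left(u \right)} = \frac{-10 + u}{18 + u}$ ($V{\left(u \right)} = \frac{u - 10}{u + 2 \cdot 9} = \frac{-10 + u}{u + 18} = \frac{-10 + u}{18 + u}$)
$r{\left(G,x \right)} = -29$
$\left(-8642 - 12253\right) \left(r{\left(-104,79 \right)} + V{\left(15 \right)}\right) - -26087 = \left(-8642 - 12253\right) \left(-29 + \frac{-10 + 15}{18 + 15}\right) - -26087 = - 20895 \left(-29 + \frac{1}{33} \cdot 5\right) + 26087 = - 20895 \left(-29 + \frac{5}{33}\right) + 26087 = \left(-20895\right) \left(- \frac{952}{33}\right) + 26087 = \frac{6630680}{11} + 26087 = \frac{6917637}{11}$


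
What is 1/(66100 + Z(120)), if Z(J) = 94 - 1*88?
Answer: 1/66106 ≈ 1.5127e-5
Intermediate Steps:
Z(J) = 6 (Z(J) = 94 - 88 = 6)
1/(66100 + Z(120)) = 1/(66100 + 6) = 1/66106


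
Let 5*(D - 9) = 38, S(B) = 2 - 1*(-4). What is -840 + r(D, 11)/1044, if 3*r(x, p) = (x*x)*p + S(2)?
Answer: -65696071/78300 ≈ -839.03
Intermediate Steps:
S(B) = 6 (S(B) = 2 + 4 = 6)
D = 83/5 (D = 9 + (1/5)*38 = 9 + 38/5 = 83/5 ≈ 16.600)
r(x, p) = 2 + p*x**2/3 (r(x, p) = ((x*x)*p + 6)/3 = (x**2*p + 6)/3 = (p*x**2 + 6)/3 = (6 + p*x**2)/3 = 2 + p*x**2/3)
-840 + r(D, 11)/1044 = -840 + (2 + (1/3)*11*(83/5)**2)/1044 = -840 + (2 + (1/3)*11*(6889/25))*(1/1044) = -840 + (2 + 75779/75)*(1/1044) = -840 + (75929/75)*(1/1044) = -840 + 75929/78300 = -65696071/78300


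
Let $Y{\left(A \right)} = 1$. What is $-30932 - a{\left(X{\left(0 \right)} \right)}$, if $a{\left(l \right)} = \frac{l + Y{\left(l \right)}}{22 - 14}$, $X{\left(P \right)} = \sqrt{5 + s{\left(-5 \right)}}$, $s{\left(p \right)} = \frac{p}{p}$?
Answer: $- \frac{247457}{8} - \frac{\sqrt{6}}{8} \approx -30932.0$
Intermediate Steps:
$s{\left(p \right)} = 1$
$X{\left(P \right)} = \sqrt{6}$ ($X{\left(P \right)} = \sqrt{5 + 1} = \sqrt{6}$)
$a{\left(l \right)} = \frac{1}{8} + \frac{l}{8}$ ($a{\left(l \right)} = \frac{l + 1}{22 - 14} = \frac{1 + l}{8} = \left(1 + l\right) \frac{1}{8} = \frac{1}{8} + \frac{l}{8}$)
$-30932 - a{\left(X{\left(0 \right)} \right)} = -30932 - \left(\frac{1}{8} + \frac{\sqrt{6}}{8}\right) = - \frac{247457}{8} - \frac{\sqrt{6}}{8}$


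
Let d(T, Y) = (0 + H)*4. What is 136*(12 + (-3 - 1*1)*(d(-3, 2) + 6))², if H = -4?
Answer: 367744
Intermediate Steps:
d(T, Y) = -16 (d(T, Y) = (0 - 4)*4 = -4*4 = -16)
136*(12 + (-3 - 1*1)*(d(-3, 2) + 6))² = 136*(12 + (-3 - 1*1)*(-16 + 6))² = 136*(12 + (-3 - 1)*(-10))² = 136*(12 - 4*(-10))² = 136*(12 + 40)² = 136*52² = 136*2704 = 367744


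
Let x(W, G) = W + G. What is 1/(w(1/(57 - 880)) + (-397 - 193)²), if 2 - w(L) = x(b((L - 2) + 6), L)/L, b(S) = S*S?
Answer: 823/297317804 ≈ 2.7681e-6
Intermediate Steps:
b(S) = S²
x(W, G) = G + W
w(L) = 2 - (L + (4 + L)²)/L (w(L) = 2 - (L + ((L - 2) + 6)²)/L = 2 - (L + ((-2 + L) + 6)²)/L = 2 - (L + (4 + L)²)/L)
1/(w(1/(57 - 880)) + (-397 - 193)²) = 1/((1/(57 - 880) - (4 + 1/(57 - 880))²)/(1/(57 - 880)) + (-397 - 193)²) = 1/((1/(-823) - (4 + 1/(-823))²)/(1/(-823)) + (-590)²) = 1/((-1/823 - (4 - 1/823)²)/(-1/823) + 348100) = 1/(-823*(-1/823 - (3291/823)²) + 348100) = 1/(-823*(-1/823 - 1*10830681/677329) + 348100) = 1/(-823*(-1/823 - 10830681/677329) + 348100) = 1/(-823*(-10831504/677329) + 348100) = 1/(10831504/823 + 348100) = 1/(297317804/823) = 823/297317804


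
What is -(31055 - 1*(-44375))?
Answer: -75430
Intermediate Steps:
-(31055 - 1*(-44375)) = -(31055 + 44375) = -1*75430 = -75430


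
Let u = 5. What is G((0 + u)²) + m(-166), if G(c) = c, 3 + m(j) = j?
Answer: -144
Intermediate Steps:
m(j) = -3 + j
G((0 + u)²) + m(-166) = (0 + 5)² + (-3 - 166) = 5² - 169 = 25 - 169 = -144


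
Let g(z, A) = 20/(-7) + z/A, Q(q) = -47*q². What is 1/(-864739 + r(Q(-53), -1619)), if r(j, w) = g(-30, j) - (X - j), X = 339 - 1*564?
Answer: -924161/920963270707 ≈ -1.0035e-6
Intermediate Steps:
X = -225 (X = 339 - 564 = -225)
g(z, A) = -20/7 + z/A (g(z, A) = 20*(-⅐) + z/A = -20/7 + z/A)
r(j, w) = 1555/7 + j - 30/j (r(j, w) = (-20/7 - 30/j) - (-225 - j) = (-20/7 - 30/j) + (225 + j) = 1555/7 + j - 30/j)
1/(-864739 + r(Q(-53), -1619)) = 1/(-864739 + (1555/7 - 47*(-53)² - 30/((-47*(-53)²)))) = 1/(-864739 + (1555/7 - 47*2809 - 30/((-47*2809)))) = 1/(-864739 + (1555/7 - 132023 - 30/(-132023))) = 1/(-864739 + (1555/7 - 132023 - 30*(-1/132023))) = 1/(-864739 + (1555/7 - 132023 + 30/132023)) = 1/(-864739 - 121805211728/924161) = 1/(-920963270707/924161) = -924161/920963270707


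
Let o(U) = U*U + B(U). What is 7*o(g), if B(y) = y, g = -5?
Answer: 140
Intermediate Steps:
o(U) = U + U² (o(U) = U*U + U = U² + U = U + U²)
7*o(g) = 7*(-5*(1 - 5)) = 7*(-5*(-4)) = 7*20 = 140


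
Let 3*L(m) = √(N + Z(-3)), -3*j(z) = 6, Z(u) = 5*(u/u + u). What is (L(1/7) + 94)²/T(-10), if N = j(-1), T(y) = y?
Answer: -13252/15 - 188*I*√3/15 ≈ -883.47 - 21.708*I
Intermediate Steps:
Z(u) = 5 + 5*u (Z(u) = 5*(1 + u) = 5 + 5*u)
j(z) = -2 (j(z) = -⅓*6 = -2)
N = -2
L(m) = 2*I*√3/3 (L(m) = √(-2 + (5 + 5*(-3)))/3 = √(-2 + (5 - 15))/3 = √(-2 - 10)/3 = √(-12)/3 = (2*I*√3)/3 = 2*I*√3/3)
(L(1/7) + 94)²/T(-10) = (2*I*√3/3 + 94)²/(-10) = (94 + 2*I*√3/3)²*(-⅒) = -(94 + 2*I*√3/3)²/10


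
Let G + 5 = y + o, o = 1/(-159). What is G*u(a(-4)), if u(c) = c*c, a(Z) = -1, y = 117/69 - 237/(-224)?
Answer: -1845259/819168 ≈ -2.2526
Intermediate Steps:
o = -1/159 ≈ -0.0062893
y = 14187/5152 (y = 117*(1/69) - 237*(-1/224) = 39/23 + 237/224 = 14187/5152 ≈ 2.7537)
G = -1845259/819168 (G = -5 + (14187/5152 - 1/159) = -5 + 2250581/819168 = -1845259/819168 ≈ -2.2526)
u(c) = c**2
G*u(a(-4)) = -1845259/819168*(-1)**2 = -1845259/819168*1 = -1845259/819168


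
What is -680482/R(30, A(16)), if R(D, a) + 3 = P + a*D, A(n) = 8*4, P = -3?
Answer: -340241/477 ≈ -713.29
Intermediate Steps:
A(n) = 32
R(D, a) = -6 + D*a (R(D, a) = -3 + (-3 + a*D) = -3 + (-3 + D*a) = -6 + D*a)
-680482/R(30, A(16)) = -680482/(-6 + 30*32) = -680482/(-6 + 960) = -680482/954 = -680482*1/954 = -340241/477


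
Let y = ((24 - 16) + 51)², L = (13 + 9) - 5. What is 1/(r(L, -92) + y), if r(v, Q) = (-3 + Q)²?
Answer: 1/12506 ≈ 7.9962e-5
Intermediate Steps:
L = 17 (L = 22 - 5 = 17)
y = 3481 (y = (8 + 51)² = 59² = 3481)
1/(r(L, -92) + y) = 1/((-3 - 92)² + 3481) = 1/((-95)² + 3481) = 1/(9025 + 3481) = 1/12506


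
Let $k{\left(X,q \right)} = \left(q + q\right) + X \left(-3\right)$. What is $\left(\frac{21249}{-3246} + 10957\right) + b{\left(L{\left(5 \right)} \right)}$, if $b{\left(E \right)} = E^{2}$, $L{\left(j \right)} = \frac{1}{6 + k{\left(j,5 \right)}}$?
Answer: $\frac{11849473}{1082} \approx 10951.0$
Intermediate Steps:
$k{\left(X,q \right)} = - 3 X + 2 q$ ($k{\left(X,q \right)} = 2 q - 3 X = - 3 X + 2 q$)
$L{\left(j \right)} = \frac{1}{16 - 3 j}$ ($L{\left(j \right)} = \frac{1}{6 - \left(-10 + 3 j\right)} = \frac{1}{16 - 3 j}$)
$\left(\frac{21249}{-3246} + 10957\right) + b{\left(L{\left(5 \right)} \right)} = \left(\frac{21249}{-3246} + 10957\right) + \left(- \frac{1}{-16 + 3 \cdot 5}\right)^{2} = \left(21249 \left(- \frac{1}{3246}\right) + 10957\right) + \left(- \frac{1}{-16 + 15}\right)^{2} = \left(- \frac{7083}{1082} + 10957\right) + \left(- \frac{1}{-1}\right)^{2} = \frac{11848391}{1082} + \left(\left(-1\right) \left(-1\right)\right)^{2} = \frac{11848391}{1082} + 1^{2} = \frac{11848391}{1082} + 1 = \frac{11849473}{1082}$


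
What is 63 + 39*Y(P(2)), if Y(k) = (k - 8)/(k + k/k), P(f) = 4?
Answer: 159/5 ≈ 31.800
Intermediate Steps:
Y(k) = (-8 + k)/(1 + k) (Y(k) = (-8 + k)/(k + 1) = (-8 + k)/(1 + k))
63 + 39*Y(P(2)) = 63 + 39*((-8 + 4)/(1 + 4)) = 63 + 39*(-4/5) = 63 - 156/5 = 159/5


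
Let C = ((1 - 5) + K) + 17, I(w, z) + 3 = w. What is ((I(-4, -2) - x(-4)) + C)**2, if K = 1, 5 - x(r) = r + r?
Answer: 36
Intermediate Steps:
x(r) = 5 - 2*r (x(r) = 5 - (r + r) = 5 - 2*r)
I(w, z) = -3 + w
C = 14 (C = ((1 - 5) + 1) + 17 = (-4 + 1) + 17 = -3 + 17 = 14)
((I(-4, -2) - x(-4)) + C)**2 = (((-3 - 4) - (5 - 2*(-4))) + 14)**2 = ((-7 - (5 + 8)) + 14)**2 = ((-7 - 1*13) + 14)**2 = ((-7 - 13) + 14)**2 = (-20 + 14)**2 = (-6)**2 = 36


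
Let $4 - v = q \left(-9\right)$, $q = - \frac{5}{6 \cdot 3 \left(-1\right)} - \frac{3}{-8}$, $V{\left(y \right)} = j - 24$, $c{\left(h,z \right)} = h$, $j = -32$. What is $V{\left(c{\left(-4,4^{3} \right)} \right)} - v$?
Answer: $- \frac{527}{8} \approx -65.875$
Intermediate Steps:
$V{\left(y \right)} = -56$ ($V{\left(y \right)} = -32 - 24 = -56$)
$q = \frac{47}{72}$ ($q = - \frac{5}{18 \left(-1\right)} - - \frac{3}{8} = - \frac{5}{-18} + \frac{3}{8} = \left(-5\right) \left(- \frac{1}{18}\right) + \frac{3}{8} = \frac{5}{18} + \frac{3}{8} = \frac{47}{72} \approx 0.65278$)
$v = \frac{79}{8}$ ($v = 4 - \frac{47}{72} \left(-9\right) = 4 - - \frac{47}{8} = 4 + \frac{47}{8} = \frac{79}{8} \approx 9.875$)
$V{\left(c{\left(-4,4^{3} \right)} \right)} - v = -56 - \frac{79}{8} = - \frac{527}{8}$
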